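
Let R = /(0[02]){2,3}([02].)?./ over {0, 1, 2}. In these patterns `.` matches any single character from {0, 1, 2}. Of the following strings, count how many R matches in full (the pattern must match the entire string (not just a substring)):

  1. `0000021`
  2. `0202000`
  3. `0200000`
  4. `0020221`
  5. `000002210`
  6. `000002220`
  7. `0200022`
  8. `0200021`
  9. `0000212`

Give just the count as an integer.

8

1 → match
2 → match
3 → match
4 → no match
5 → match
6 → match
7 → match
8 → match
9 → match
Total matched: 8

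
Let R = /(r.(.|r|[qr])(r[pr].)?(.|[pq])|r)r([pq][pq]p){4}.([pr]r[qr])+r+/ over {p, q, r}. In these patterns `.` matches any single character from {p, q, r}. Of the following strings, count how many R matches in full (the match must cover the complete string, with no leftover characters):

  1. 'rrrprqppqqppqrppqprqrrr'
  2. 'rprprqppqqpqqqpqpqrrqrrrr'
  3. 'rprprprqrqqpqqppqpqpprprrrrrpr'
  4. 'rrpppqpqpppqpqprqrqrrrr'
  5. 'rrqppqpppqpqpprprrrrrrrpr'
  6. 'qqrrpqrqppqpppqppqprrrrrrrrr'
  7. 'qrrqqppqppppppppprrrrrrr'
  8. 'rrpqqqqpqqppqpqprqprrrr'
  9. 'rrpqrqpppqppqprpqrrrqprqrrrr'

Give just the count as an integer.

0

1 → no match
2 → no match
3 → no match
4 → no match
5 → no match
6 → no match — must start with 'r'
7 → no match — must start with 'r'
8 → no match
9 → no match
Total matched: 0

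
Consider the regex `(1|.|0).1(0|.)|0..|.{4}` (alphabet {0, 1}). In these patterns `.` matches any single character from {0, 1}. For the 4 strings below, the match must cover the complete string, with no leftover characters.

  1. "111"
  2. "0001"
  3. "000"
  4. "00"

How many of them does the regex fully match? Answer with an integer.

1. "111" → no match
2. "0001" → match
3. "000" → match
4. "00" → no match
Total matched: 2

2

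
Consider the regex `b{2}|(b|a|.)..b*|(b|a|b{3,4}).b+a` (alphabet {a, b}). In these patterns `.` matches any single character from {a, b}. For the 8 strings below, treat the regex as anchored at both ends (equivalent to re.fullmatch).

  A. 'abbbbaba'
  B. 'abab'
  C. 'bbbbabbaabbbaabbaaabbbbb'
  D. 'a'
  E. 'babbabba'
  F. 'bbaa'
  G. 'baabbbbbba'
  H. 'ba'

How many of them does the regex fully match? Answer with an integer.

A → no match
B → match
C → no match
D → no match
E → no match
F → no match
G → no match
H → no match
Total matched: 1

1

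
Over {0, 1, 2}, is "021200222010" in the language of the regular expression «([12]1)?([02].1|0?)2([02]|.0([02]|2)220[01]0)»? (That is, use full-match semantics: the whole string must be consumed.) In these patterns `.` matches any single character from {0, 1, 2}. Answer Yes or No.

Yes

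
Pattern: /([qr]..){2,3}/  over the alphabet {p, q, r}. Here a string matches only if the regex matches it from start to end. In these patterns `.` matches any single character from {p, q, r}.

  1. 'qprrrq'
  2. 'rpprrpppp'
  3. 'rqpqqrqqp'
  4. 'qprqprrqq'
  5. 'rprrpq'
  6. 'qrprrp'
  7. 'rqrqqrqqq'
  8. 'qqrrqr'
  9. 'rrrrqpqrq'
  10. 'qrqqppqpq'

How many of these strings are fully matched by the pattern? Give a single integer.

9

1 → match
2 → no match
3 → match
4 → match
5 → match
6 → match
7 → match
8 → match
9 → match
10 → match
Total matched: 9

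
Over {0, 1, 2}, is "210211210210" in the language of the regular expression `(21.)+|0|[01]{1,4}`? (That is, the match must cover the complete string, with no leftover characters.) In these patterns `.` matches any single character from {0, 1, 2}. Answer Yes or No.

Yes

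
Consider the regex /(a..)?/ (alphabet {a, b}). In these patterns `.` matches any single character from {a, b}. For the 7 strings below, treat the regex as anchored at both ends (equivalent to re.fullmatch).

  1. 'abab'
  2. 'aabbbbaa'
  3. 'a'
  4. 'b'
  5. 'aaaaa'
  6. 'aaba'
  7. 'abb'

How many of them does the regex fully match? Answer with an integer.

1

1 → no match
2 → no match
3 → no match
4 → no match
5 → no match
6 → no match
7 → match
Total matched: 1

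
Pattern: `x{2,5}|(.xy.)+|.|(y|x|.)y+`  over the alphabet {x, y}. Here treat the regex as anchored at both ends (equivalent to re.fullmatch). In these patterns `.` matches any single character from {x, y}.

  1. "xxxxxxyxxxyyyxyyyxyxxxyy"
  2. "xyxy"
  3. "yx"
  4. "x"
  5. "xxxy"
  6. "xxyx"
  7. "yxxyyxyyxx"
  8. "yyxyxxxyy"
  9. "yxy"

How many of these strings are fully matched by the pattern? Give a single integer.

2

1 → no match
2 → no match
3 → no match
4 → match
5 → no match
6 → match
7 → no match
8 → no match
9 → no match
Total matched: 2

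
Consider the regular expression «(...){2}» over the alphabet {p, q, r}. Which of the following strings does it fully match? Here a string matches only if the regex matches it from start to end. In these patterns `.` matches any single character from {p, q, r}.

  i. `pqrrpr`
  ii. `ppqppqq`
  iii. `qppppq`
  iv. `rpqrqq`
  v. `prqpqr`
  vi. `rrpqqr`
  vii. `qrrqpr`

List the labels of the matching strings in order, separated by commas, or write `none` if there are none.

i → match
ii → no match
iii → match
iv → match
v → match
vi → match
vii → match

i, iii, iv, v, vi, vii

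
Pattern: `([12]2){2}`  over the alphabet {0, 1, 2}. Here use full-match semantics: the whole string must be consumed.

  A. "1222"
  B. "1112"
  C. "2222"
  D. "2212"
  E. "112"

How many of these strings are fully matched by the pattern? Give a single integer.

3

A → match
B → no match
C → match
D → match
E → no match
Total matched: 3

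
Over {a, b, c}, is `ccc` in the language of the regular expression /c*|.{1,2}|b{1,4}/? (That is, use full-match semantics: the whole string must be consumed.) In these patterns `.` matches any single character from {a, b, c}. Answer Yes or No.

Yes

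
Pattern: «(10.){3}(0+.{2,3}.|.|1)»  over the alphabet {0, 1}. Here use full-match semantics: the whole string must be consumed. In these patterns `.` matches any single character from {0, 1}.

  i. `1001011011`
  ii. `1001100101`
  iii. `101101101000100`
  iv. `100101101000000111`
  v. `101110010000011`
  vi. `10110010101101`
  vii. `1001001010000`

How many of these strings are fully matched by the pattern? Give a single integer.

i → match
ii → no match
iii → match
iv → match
v → no match
vi → match
vii → match
Total matched: 5

5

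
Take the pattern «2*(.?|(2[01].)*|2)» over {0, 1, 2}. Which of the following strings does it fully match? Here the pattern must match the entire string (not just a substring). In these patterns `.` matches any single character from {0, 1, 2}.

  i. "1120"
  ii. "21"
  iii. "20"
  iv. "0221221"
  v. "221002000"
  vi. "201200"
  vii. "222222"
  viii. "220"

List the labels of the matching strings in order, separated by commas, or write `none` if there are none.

i → no match
ii → match
iii → match
iv → no match
v → no match
vi → match
vii → match
viii → match

ii, iii, vi, vii, viii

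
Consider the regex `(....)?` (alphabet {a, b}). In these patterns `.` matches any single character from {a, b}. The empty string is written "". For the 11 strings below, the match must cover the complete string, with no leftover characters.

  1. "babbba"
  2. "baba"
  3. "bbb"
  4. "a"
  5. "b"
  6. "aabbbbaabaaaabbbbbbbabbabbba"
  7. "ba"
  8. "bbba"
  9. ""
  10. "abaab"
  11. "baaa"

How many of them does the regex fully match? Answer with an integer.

1 → no match
2 → match
3 → no match
4 → no match
5 → no match
6 → no match
7 → no match
8 → match
9 → match
10 → no match
11 → match
Total matched: 4

4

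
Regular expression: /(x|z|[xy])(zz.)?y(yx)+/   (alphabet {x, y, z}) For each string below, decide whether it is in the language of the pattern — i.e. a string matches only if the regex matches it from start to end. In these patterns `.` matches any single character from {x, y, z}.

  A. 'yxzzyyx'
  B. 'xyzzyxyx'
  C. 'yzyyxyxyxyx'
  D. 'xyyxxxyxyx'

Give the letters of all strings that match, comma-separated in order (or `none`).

none

A → no match
B → no match
C → no match
D → no match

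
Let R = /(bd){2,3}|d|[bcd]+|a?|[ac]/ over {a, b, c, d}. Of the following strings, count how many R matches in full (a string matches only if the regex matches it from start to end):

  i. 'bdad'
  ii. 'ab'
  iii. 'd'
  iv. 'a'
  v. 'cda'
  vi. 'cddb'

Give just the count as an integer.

3

i. 'bdad' → no match
ii. 'ab' → no match
iii. 'd' → match
iv. 'a' → match
v. 'cda' → no match
vi. 'cddb' → match
Total matched: 3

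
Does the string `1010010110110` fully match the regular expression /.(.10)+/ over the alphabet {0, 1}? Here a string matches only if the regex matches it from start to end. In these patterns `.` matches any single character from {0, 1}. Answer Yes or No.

Yes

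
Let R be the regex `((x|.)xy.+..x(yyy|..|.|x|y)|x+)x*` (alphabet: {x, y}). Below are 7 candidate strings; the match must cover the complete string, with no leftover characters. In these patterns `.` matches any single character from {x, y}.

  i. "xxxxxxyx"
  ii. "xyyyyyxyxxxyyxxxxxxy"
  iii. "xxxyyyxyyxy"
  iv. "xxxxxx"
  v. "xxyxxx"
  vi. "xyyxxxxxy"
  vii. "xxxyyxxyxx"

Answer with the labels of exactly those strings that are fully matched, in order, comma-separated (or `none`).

iv

i. "xxxxxxyx" → no match
ii → no match
iii. "xxxyyyxyyxy" → no match
iv. "xxxxxx" → match
v. "xxyxxx" → no match
vi. "xyyxxxxxy" → no match
vii. "xxxyyxxyxx" → no match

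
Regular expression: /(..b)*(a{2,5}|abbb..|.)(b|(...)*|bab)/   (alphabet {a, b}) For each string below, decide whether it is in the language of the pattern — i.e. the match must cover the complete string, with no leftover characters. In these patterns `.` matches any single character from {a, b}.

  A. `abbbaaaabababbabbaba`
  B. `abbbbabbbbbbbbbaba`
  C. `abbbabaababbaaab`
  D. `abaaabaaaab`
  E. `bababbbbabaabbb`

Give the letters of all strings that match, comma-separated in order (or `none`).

B, C, E

A → no match
B → match
C → match
D → no match
E → match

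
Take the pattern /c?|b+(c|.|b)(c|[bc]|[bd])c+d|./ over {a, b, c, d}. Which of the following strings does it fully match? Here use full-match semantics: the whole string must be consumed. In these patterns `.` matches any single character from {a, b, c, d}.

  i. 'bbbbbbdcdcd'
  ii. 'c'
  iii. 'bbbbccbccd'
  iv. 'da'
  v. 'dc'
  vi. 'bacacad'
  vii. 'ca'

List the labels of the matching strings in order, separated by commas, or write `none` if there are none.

i → no match
ii → match
iii → no match
iv → no match
v → no match
vi → no match
vii → no match

ii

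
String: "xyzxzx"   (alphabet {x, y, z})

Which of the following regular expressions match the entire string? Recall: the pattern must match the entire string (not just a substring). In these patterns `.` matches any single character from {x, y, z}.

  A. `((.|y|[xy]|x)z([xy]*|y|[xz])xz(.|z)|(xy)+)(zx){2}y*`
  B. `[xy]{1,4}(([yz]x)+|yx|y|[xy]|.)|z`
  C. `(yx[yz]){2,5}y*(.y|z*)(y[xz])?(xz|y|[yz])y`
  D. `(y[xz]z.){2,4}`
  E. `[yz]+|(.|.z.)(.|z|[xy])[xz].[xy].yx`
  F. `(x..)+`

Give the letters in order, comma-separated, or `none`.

A, B, F

A → match
B → match
C → no match — must start with "yx"
D → no match — must start with "y"
E → no match
F → match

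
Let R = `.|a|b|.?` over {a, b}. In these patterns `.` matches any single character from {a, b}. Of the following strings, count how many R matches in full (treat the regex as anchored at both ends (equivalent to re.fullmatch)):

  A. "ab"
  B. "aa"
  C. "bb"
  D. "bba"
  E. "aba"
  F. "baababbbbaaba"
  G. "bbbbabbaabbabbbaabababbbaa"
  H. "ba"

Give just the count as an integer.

A. "ab" → no match
B. "aa" → no match
C. "bb" → no match
D. "bba" → no match
E. "aba" → no match
F → no match
G → no match
H. "ba" → no match
Total matched: 0

0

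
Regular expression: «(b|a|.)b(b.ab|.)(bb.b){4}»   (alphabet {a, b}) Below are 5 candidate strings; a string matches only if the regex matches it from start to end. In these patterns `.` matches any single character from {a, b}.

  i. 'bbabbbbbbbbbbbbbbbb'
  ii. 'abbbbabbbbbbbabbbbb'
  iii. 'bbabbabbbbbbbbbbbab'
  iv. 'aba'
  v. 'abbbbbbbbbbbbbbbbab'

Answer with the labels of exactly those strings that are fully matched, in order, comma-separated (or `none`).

i, ii, iii, v

i → match
ii → match
iii → match
iv → no match — must end with 'b'
v → match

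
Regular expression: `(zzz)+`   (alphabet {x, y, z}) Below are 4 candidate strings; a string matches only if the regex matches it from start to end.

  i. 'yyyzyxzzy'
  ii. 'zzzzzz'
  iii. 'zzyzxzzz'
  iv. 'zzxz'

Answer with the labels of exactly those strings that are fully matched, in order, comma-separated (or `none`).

i → no match — must start with 'zzz'
ii → match
iii → no match — must start with 'zzz'
iv → no match — must start with 'zzz'

ii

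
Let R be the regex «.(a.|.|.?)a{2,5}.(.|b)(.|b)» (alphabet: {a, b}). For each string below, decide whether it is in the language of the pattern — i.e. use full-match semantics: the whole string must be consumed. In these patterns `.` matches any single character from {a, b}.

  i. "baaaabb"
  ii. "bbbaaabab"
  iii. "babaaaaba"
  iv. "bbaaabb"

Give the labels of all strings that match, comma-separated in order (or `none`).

i → match
ii → no match
iii → match
iv → match

i, iii, iv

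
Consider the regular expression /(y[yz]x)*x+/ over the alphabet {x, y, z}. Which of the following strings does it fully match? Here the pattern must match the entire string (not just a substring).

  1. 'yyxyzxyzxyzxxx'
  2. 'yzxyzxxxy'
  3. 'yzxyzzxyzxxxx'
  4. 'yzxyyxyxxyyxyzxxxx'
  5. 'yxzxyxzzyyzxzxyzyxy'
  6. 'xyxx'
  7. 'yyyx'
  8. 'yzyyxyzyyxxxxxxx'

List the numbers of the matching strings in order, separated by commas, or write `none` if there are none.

1

1 → match
2 → no match — must end with 'x'
3 → no match
4 → no match
5 → no match — must end with 'x'
6 → no match
7 → no match
8 → no match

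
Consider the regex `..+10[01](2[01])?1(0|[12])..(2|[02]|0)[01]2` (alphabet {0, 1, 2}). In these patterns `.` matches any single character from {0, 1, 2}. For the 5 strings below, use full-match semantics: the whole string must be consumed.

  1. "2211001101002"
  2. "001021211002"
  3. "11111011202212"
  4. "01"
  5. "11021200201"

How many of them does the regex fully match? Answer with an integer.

2

1 → match
2. "001021211002" → no match
3 → match
4. "01" → no match — must end with "2"
5. "11021200201" → no match — must end with "2"
Total matched: 2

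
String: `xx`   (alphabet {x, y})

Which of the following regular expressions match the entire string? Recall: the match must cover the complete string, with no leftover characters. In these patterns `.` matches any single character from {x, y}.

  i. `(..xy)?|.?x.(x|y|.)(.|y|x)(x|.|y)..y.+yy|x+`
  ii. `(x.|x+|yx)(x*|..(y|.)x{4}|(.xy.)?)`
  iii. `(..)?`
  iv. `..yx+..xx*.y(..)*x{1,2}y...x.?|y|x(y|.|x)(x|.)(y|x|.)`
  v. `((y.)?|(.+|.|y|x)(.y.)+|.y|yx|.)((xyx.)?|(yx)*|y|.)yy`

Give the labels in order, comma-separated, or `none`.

i, ii, iii

i → match
ii → match
iii → match
iv → no match
v → no match — must end with `yy`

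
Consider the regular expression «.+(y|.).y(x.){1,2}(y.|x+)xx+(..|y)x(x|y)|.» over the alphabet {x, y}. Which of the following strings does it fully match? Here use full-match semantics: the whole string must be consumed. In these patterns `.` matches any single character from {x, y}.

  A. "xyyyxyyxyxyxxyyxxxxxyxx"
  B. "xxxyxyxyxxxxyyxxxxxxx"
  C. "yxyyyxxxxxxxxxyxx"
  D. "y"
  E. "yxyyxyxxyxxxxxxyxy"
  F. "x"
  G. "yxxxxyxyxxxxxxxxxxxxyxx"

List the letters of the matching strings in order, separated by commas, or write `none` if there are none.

A, B, C, D, E, F, G

A → match
B → match
C → match
D → match
E → match
F → match
G → match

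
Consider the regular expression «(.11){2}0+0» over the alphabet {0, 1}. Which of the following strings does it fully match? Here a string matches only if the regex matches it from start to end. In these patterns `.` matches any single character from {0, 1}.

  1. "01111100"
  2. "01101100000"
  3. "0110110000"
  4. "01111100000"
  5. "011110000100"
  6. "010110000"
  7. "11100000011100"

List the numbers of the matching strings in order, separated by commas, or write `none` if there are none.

1. "01111100" → match
2. "01101100000" → match
3. "0110110000" → match
4. "01111100000" → match
5. "011110000100" → no match
6. "010110000" → no match
7 → no match

1, 2, 3, 4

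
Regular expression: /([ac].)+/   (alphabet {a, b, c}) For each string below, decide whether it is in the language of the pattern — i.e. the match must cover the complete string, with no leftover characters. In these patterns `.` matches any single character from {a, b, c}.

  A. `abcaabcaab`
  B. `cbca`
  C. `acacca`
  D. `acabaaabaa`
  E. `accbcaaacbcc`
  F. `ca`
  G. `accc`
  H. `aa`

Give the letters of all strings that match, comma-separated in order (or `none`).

A → match
B → match
C → match
D → match
E → match
F → match
G → match
H → match

A, B, C, D, E, F, G, H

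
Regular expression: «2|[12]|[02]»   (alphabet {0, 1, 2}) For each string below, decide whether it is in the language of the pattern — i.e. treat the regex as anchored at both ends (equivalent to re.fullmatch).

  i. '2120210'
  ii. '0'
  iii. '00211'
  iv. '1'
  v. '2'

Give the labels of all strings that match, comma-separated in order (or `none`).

i → no match
ii → match
iii → no match
iv → match
v → match

ii, iv, v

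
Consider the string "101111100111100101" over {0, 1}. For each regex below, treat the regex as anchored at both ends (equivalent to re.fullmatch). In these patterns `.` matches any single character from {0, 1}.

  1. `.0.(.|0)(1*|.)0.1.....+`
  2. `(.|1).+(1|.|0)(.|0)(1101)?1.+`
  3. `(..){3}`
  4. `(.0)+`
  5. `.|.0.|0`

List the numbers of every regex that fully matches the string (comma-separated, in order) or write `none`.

1 → match
2 → match
3 → no match
4 → no match — must end with "0"
5 → no match

1, 2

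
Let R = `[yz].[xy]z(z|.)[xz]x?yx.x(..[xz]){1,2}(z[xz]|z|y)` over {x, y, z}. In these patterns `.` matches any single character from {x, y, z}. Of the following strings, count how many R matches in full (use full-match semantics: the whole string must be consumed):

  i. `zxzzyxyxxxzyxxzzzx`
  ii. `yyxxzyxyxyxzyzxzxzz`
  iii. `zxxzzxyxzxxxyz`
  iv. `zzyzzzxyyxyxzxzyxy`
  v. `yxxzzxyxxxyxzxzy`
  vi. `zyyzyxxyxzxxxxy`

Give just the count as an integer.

i → no match
ii → no match
iii → no match
iv → no match
v → no match
vi → match
Total matched: 1

1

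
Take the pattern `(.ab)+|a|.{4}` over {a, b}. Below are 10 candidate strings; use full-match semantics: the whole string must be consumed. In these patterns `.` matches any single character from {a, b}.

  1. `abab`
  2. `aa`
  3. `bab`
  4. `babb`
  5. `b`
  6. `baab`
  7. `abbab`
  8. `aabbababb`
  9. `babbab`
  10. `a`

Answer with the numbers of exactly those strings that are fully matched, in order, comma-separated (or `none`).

1. `abab` → match
2. `aa` → no match
3. `bab` → match
4. `babb` → match
5. `b` → no match
6. `baab` → match
7. `abbab` → no match
8. `aabbababb` → no match
9. `babbab` → match
10. `a` → match

1, 3, 4, 6, 9, 10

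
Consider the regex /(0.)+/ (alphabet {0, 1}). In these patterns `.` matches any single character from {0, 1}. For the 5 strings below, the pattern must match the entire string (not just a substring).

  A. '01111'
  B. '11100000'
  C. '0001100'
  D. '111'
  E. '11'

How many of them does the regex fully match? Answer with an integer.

0

A → no match
B → no match — must start with '0'
C → no match
D → no match — must start with '0'
E → no match — must start with '0'
Total matched: 0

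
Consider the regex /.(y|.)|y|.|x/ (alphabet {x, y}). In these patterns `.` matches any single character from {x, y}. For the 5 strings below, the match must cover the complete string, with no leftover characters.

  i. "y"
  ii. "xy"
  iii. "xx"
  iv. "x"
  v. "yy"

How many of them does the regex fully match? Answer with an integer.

5

i → match
ii → match
iii → match
iv → match
v → match
Total matched: 5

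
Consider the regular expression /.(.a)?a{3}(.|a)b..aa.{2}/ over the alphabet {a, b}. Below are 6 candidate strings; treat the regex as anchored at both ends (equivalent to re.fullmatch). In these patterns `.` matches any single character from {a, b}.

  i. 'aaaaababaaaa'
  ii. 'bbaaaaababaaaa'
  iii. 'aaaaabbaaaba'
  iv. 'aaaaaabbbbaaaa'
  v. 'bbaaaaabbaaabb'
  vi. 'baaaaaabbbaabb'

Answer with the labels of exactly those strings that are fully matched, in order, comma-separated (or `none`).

i. 'aaaaababaaaa' → match
ii → match
iii. 'aaaaabbaaaba' → match
iv → match
v → match
vi → match

i, ii, iii, iv, v, vi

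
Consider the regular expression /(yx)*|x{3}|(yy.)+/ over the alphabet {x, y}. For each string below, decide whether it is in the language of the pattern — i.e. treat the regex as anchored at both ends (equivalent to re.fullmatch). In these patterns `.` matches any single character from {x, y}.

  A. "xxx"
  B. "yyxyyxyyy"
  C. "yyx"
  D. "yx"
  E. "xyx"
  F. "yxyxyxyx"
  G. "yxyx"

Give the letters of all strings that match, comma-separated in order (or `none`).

A → match
B → match
C → match
D → match
E → no match
F → match
G → match

A, B, C, D, F, G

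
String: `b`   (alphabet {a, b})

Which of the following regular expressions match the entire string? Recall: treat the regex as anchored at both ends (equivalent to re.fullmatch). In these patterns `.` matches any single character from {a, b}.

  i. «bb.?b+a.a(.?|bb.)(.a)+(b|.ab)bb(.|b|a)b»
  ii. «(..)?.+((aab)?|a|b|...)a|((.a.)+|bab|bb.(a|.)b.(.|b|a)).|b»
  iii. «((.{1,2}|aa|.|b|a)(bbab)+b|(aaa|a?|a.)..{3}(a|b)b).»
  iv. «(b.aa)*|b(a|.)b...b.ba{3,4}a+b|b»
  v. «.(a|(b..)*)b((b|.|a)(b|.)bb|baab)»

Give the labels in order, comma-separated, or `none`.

ii, iv

i → no match — must start with `bb`
ii → match
iii → no match
iv → match
v → no match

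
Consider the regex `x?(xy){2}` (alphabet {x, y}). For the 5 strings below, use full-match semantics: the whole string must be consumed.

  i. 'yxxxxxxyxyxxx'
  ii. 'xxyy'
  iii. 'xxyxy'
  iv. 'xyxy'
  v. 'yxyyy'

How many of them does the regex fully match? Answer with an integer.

i → no match — must end with 'xy'
ii. 'xxyy' → no match — must end with 'xy'
iii. 'xxyxy' → match
iv. 'xyxy' → match
v. 'yxyyy' → no match — must end with 'xy'
Total matched: 2

2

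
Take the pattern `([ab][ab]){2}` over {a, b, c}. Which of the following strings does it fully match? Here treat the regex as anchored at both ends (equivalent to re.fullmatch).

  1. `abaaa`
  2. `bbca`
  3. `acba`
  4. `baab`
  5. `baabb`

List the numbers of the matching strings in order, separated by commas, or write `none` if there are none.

1 → no match
2 → no match
3 → no match
4 → match
5 → no match

4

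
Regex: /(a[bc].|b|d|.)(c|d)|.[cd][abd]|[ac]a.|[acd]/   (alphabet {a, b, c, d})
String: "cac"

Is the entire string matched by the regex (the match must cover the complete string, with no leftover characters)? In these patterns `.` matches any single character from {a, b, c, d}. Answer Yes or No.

Yes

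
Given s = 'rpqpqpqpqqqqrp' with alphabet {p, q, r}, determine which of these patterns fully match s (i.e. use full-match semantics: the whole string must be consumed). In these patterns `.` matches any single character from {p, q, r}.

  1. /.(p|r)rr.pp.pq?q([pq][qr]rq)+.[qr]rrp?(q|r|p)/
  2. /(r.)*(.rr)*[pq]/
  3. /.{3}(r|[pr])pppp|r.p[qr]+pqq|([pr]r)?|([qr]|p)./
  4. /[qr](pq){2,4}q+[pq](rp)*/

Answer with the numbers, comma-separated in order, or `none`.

1 → no match
2 → no match
3 → no match
4 → match

4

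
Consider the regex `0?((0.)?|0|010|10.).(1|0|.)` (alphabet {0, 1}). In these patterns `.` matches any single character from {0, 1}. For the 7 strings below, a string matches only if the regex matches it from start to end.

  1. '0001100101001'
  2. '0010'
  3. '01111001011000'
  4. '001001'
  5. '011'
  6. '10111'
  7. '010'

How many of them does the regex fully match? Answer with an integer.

5

1 → no match
2 → match
3 → no match
4 → match
5 → match
6 → match
7 → match
Total matched: 5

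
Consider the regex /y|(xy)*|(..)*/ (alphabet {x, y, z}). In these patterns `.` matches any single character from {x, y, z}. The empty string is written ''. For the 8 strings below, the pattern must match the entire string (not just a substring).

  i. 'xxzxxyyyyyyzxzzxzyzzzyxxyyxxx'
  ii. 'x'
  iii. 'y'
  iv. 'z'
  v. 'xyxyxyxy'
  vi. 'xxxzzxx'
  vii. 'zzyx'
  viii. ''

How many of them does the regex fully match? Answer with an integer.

4

i → no match
ii → no match
iii → match
iv → no match
v → match
vi → no match
vii → match
viii → match
Total matched: 4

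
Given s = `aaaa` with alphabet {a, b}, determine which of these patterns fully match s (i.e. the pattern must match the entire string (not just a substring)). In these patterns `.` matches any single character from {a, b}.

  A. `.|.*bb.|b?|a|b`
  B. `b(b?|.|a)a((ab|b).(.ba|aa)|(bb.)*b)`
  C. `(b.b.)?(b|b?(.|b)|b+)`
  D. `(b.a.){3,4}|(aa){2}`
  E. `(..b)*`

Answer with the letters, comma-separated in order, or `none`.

D

A → no match
B → no match — must start with `b`
C → no match
D → match
E → no match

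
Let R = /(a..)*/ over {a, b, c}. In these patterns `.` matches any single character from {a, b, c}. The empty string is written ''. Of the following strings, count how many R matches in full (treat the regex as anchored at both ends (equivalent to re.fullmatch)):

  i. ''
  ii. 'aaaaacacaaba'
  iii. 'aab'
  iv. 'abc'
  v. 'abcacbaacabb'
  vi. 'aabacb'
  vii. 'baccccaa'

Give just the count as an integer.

6

i → match
ii → match
iii → match
iv → match
v → match
vi → match
vii → no match
Total matched: 6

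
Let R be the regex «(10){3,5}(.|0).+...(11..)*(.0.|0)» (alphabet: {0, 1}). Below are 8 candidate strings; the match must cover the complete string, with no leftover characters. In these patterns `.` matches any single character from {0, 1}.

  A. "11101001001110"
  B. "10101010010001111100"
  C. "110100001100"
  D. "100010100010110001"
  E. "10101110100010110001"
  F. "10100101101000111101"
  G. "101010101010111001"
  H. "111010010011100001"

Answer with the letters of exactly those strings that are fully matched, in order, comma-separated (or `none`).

A → no match — must start with "10"
B → match
C. "110100001100" → no match — must start with "10"
D → no match
E → no match
F → no match
G → match
H → no match — must start with "10"

B, G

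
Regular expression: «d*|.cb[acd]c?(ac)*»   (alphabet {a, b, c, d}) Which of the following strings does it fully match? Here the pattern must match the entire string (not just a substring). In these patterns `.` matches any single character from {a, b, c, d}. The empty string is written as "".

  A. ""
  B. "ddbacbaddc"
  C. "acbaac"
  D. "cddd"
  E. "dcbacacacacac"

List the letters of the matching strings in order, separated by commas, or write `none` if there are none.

A → match
B → no match
C → match
D → no match
E → match

A, C, E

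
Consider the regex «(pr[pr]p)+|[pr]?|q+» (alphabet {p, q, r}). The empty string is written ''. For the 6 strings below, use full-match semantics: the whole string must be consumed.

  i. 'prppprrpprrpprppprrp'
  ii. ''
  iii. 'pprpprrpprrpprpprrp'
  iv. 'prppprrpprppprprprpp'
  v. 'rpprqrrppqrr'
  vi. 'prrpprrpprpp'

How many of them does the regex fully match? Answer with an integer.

3

i → match
ii → match
iii → no match
iv → no match
v → no match
vi → match
Total matched: 3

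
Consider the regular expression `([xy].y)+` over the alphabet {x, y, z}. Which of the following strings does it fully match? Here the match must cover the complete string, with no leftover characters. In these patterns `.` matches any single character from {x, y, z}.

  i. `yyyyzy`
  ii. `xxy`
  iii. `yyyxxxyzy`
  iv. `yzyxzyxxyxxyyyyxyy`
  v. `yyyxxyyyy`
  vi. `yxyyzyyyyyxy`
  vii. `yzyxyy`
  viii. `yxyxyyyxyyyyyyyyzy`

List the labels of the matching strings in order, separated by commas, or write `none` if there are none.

i → match
ii → match
iii → no match
iv → match
v → match
vi → match
vii → match
viii → match

i, ii, iv, v, vi, vii, viii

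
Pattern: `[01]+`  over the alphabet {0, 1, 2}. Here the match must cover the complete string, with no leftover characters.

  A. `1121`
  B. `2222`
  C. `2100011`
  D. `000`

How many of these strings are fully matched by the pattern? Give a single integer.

A → no match
B → no match
C → no match
D → match
Total matched: 1

1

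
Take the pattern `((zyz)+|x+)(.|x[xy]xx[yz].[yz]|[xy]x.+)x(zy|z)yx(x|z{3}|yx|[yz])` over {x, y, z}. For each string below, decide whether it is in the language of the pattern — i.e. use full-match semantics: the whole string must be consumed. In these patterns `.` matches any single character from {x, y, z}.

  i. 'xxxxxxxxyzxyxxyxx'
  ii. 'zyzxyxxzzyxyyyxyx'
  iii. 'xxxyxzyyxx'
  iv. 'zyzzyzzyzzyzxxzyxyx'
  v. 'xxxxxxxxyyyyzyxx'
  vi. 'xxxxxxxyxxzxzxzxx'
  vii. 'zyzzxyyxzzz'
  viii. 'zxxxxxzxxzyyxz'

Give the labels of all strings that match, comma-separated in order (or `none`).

i → no match
ii → no match
iii → match
iv → match
v → no match
vi → no match
vii → no match
viii → no match

iii, iv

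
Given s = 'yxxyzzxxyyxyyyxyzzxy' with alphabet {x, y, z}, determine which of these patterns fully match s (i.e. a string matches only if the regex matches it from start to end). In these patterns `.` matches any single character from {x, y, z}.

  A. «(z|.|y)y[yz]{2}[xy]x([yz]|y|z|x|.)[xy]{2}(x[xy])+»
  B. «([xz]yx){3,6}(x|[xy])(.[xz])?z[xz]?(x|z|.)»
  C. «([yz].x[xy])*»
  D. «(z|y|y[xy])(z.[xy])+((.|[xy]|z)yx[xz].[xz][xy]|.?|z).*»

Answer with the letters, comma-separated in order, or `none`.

C

A → no match
B → no match
C → match
D → no match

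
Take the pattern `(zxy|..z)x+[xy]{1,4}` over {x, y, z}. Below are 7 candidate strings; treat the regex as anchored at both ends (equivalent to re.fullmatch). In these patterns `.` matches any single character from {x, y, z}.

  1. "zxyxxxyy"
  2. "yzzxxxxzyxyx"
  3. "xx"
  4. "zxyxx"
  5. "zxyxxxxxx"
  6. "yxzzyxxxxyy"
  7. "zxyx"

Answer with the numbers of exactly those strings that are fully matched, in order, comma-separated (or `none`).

1 → match
2 → no match
3 → no match
4 → match
5 → match
6 → no match
7 → no match

1, 4, 5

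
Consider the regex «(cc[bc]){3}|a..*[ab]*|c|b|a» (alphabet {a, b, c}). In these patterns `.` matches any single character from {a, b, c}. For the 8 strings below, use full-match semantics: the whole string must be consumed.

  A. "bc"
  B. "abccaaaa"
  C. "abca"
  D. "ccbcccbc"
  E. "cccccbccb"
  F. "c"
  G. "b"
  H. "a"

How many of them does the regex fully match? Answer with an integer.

6

A. "bc" → no match
B. "abccaaaa" → match
C. "abca" → match
D. "ccbcccbc" → no match
E. "cccccbccb" → match
F. "c" → match
G. "b" → match
H. "a" → match
Total matched: 6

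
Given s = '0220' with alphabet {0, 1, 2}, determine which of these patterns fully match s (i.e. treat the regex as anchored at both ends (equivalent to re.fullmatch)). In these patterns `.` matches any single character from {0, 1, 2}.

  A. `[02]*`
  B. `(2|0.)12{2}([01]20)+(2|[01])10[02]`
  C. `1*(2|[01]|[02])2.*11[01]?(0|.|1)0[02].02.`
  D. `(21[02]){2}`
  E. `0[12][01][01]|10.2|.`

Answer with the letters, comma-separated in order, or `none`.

A → match
B → no match
C → no match
D → no match — must start with '21'
E → no match

A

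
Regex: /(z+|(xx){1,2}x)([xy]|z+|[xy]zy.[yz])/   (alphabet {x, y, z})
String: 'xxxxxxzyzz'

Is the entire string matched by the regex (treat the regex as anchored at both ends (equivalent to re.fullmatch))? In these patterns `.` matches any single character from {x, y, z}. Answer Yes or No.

Yes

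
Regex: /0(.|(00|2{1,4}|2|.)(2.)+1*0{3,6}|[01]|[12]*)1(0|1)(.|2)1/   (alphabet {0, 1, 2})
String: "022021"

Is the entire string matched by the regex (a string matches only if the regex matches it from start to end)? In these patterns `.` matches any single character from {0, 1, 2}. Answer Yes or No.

No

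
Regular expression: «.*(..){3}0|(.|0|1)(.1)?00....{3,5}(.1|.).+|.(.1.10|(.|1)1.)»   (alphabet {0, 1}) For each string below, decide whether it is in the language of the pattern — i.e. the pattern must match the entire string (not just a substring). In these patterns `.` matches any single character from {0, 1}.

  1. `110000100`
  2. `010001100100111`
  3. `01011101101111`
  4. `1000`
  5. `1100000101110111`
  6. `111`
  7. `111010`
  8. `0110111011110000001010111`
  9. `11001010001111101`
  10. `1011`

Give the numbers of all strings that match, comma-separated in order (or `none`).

1, 7, 10

1 → match
2 → no match
3 → no match
4 → no match
5 → no match
6 → no match
7 → match
8 → no match
9 → no match
10 → match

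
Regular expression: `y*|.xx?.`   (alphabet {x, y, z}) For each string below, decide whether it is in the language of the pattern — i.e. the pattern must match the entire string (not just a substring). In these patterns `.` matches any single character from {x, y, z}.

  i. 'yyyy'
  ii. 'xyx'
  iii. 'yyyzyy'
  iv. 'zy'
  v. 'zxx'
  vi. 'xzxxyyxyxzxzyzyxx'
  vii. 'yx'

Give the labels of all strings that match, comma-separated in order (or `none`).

i, v

i → match
ii → no match
iii → no match
iv → no match
v → match
vi → no match
vii → no match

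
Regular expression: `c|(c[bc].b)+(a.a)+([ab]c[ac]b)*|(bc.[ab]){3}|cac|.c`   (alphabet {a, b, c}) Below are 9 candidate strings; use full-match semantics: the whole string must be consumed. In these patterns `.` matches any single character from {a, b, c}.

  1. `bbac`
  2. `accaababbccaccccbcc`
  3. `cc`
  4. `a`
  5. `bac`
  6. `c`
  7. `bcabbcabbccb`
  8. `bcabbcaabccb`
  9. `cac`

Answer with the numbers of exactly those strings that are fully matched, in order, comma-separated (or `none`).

3, 6, 7, 8, 9

1. `bbac` → no match
2 → no match
3. `cc` → match
4. `a` → no match
5. `bac` → no match
6. `c` → match
7. `bcabbcabbccb` → match
8. `bcabbcaabccb` → match
9. `cac` → match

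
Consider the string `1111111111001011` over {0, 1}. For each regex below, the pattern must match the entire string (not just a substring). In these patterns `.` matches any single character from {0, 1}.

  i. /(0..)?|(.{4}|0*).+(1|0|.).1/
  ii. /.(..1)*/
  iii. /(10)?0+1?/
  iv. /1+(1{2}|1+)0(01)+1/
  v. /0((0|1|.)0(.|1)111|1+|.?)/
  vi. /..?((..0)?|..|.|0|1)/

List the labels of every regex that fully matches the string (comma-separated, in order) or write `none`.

i → match
ii → match
iii → no match
iv → match
v → no match — must start with `0`
vi → no match

i, ii, iv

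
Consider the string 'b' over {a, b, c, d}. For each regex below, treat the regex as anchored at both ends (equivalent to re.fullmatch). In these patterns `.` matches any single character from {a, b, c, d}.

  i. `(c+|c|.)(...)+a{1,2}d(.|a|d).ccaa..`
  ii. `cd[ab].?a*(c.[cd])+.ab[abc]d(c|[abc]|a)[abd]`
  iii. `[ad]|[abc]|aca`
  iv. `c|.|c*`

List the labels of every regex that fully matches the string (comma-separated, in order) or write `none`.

i → no match
ii → no match — must start with 'cd'
iii → match
iv → match

iii, iv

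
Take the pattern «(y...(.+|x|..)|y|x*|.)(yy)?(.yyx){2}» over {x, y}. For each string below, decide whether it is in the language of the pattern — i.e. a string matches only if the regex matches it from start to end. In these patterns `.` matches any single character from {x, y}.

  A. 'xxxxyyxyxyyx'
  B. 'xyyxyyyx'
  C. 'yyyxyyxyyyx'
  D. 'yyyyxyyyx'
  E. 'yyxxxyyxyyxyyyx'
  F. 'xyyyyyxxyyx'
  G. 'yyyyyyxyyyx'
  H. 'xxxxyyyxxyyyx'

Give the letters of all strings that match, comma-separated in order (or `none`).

A → no match
B → match
C → match
D → match
E → match
F → match
G → match
H → no match

B, C, D, E, F, G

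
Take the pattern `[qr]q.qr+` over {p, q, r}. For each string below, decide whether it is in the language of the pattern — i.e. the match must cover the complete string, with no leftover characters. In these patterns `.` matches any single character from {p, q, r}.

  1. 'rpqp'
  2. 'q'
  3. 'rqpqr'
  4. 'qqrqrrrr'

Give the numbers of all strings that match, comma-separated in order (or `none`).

3, 4

1. 'rpqp' → no match — must end with 'r'
2. 'q' → no match — must end with 'r'
3. 'rqpqr' → match
4. 'qqrqrrrr' → match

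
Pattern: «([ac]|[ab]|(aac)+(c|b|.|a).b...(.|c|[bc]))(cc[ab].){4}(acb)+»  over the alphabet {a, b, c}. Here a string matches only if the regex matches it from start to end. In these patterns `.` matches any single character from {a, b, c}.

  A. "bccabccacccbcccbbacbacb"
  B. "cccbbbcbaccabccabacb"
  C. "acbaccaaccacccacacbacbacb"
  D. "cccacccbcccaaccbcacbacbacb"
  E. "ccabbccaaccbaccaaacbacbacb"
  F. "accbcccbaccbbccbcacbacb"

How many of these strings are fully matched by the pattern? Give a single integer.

3

A → match
B → no match
C → no match
D → match
E → no match
F → match
Total matched: 3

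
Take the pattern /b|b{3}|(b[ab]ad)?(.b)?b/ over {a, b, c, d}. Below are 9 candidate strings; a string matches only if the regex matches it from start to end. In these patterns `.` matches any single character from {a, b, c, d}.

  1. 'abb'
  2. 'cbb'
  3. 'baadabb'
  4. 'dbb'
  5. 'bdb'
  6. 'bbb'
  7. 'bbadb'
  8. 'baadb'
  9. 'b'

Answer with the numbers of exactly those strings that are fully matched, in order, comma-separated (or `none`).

1, 2, 3, 4, 6, 7, 8, 9

1 → match
2 → match
3 → match
4 → match
5 → no match
6 → match
7 → match
8 → match
9 → match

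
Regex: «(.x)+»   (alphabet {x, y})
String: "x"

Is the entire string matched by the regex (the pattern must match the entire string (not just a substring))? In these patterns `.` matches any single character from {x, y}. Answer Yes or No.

No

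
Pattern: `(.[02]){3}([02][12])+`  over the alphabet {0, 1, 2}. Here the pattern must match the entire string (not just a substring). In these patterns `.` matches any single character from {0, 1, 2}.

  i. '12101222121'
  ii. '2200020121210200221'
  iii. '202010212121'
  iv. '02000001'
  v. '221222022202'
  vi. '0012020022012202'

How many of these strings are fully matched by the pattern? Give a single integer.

3

i → no match
ii → no match
iii → match
iv → match
v → match
vi → no match
Total matched: 3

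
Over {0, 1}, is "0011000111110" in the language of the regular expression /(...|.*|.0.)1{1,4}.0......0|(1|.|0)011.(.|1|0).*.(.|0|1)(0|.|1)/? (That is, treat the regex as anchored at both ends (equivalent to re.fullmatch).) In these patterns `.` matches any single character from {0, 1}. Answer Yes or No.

Yes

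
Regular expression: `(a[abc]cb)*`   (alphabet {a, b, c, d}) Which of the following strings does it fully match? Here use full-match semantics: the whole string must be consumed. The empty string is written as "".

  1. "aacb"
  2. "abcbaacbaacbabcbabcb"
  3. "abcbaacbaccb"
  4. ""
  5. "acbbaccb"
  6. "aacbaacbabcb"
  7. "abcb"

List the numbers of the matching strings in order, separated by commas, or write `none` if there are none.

1, 2, 3, 4, 6, 7

1 → match
2 → match
3 → match
4 → match
5 → no match
6 → match
7 → match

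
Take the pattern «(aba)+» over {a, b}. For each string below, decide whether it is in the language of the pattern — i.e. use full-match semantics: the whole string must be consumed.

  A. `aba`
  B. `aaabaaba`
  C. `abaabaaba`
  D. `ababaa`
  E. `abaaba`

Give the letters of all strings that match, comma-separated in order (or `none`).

A → match
B → no match — must start with `aba`
C → match
D → no match — must end with `aba`
E → match

A, C, E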